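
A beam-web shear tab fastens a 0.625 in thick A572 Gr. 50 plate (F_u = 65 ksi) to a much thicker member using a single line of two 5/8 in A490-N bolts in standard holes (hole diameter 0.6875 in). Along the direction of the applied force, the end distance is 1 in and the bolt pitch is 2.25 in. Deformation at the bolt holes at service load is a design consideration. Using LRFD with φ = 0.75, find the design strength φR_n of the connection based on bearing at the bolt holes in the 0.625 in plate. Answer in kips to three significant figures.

Per bolt r_n = 1.2 l_c t F_u ≤ 2.4 d t F_u; upper limit = 2.4 × 0.625 × 0.625 × 65 = 60.94 kips.
Edge bolt: l_c = 1 − 0.6875/2 = 0.6562 in → 1.2 × 0.6562 × 0.625 × 65 = 31.99 → r_n = 31.99 kips.
Interior bolts: l_c = 2.25 − 0.6875 = 1.562 in → 1.2 × 1.562 × 0.625 × 65 = 76.17 → r_n = 60.94 kips.
R_n = 1 × 31.99 + 1 × 60.94 = 92.93 kips.
Design strength φR_n = 0.75 × 92.93 = 69.7 kips.

69.7 kips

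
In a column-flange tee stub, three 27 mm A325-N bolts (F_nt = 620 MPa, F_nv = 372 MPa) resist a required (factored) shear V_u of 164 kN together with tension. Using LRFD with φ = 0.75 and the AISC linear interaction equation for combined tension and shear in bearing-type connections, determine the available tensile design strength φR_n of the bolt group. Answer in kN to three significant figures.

A_b = π·27²/4 = 572.6 mm²; f_rv = 164 × 1000 / (3 × 572.6) = 95.48 MPa.
F'_nt = 1.3 F_nt − (F_nt / φF_nv) f_rv = 1.3·620 − (620/(0.75·372))·95.48 = 593.8 MPa, capped at F_nt → F'_nt = 593.8 MPa.
R_n = F'_nt · A_b · n = 593.8 × 572.6 × 3 / 1000 = 1020 kN.
Design strength φR_n = 0.75 × 1020 = 765 kN.

765 kN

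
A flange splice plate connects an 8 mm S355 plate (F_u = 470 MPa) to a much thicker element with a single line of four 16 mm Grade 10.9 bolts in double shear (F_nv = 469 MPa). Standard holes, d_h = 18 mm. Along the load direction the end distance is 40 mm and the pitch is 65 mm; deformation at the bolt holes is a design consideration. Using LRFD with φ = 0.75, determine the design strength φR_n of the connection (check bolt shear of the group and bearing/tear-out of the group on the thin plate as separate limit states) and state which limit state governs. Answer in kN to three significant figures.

Bolt shear: A_b = π·16²/4 = 201.1 mm²; R_n = 469 × 201.1 × 4 × 2 / 1000 = 754.4 kN → 0.75 × 754.4 = 566 kN.
Bearing (1.2 l_c t F_u ≤ 2.4 d t F_u): upper limit = 2.4·16·8·470 / 1000 = 144.4 kN.
  Edge l_c = 40 − 18/2 = 31 → r_n = 139.9 kN; interior l_c = 65 − 18 = 47 → r_n = 144.4 kN.
  R_n,bearing = 1·139.9 + 3·144.4 = 573 kN → 0.75 × 573 = 430 kN.
Bearing governs: 430 kN.

430 kN (bearing governs)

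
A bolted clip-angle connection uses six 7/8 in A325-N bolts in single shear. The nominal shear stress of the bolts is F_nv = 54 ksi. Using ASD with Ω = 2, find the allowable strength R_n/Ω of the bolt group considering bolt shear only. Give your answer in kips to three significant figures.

97.4 kips

A_b = π × 0.875² / 4 = 0.6013 in².
R_n = F_nv · A_b · n · n_s = 54 × 0.6013 × 6 × 1 = 194.8 kips.
Allowable strength R_n/Ω = 194.8 / 2 = 97.4 kips.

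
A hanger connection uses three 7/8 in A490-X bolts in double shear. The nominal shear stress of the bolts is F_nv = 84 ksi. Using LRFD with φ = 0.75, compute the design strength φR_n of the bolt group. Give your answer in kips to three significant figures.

A_b = π × 0.875² / 4 = 0.6013 in².
R_n = F_nv · A_b · n · n_s = 84 × 0.6013 × 3 × 2 = 303.1 kips.
Design strength φR_n = 0.75 × 303.1 = 227 kips.

227 kips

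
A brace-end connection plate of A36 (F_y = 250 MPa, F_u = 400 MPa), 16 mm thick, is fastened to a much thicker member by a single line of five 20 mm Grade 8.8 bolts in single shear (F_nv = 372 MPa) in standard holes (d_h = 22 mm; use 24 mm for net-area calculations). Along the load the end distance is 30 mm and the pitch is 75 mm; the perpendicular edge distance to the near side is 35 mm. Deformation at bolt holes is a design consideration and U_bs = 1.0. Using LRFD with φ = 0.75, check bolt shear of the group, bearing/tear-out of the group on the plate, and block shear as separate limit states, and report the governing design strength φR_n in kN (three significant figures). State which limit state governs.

Bolt shear: A_b = π·20²/4 = 314.2 mm²; R_n = 372 × 314.2 × 5 × 1 / 1000 = 584.3 kN → 0.75 × 584.3 = 438 kN.
Bearing: edge l_c = 19, r_n = 145.9 kN; interior l_c = 53, r_n = 307.2 kN; R_n = 145.9 + 4·307.2 = 1375 kN → 1030 kN.
Block shear: A_gv = 5280, A_nv = 3552, A_nt = 368 mm²; R_n = min(0.6F_uA_nv, 0.6F_yA_gv) + U_bs·F_u·A_nt = 939.2 kN → 704 kN.
Bolt shear governs: 438 kN.

438 kN (bolt shear governs)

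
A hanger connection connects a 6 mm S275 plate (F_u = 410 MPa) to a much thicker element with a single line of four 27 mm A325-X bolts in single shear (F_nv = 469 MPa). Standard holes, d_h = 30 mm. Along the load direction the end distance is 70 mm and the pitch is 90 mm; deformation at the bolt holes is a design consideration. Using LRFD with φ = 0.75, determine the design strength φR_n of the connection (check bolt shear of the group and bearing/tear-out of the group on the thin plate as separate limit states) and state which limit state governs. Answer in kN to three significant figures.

Bolt shear: A_b = π·27²/4 = 572.6 mm²; R_n = 469 × 572.6 × 4 × 1 / 1000 = 1074 kN → 0.75 × 1074 = 806 kN.
Bearing (1.2 l_c t F_u ≤ 2.4 d t F_u): upper limit = 2.4·27·6·410 / 1000 = 159.4 kN.
  Edge l_c = 70 − 30/2 = 55 → r_n = 159.4 kN; interior l_c = 90 − 30 = 60 → r_n = 159.4 kN.
  R_n,bearing = 1·159.4 + 3·159.4 = 637.6 kN → 0.75 × 637.6 = 478 kN.
Bearing governs: 478 kN.

478 kN (bearing governs)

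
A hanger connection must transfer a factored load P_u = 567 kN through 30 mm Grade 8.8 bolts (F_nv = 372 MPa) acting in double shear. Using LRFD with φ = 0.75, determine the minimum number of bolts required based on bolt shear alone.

A_b = π·30²/4 = 706.9 mm².
Per-bolt design strength φR_n = 0.75 × 372 × 706.9 × 2 / 1000 = 394.4 kN.
n ≥ 567 / 394.4 = 1.438 → use 2 bolts.

2 bolts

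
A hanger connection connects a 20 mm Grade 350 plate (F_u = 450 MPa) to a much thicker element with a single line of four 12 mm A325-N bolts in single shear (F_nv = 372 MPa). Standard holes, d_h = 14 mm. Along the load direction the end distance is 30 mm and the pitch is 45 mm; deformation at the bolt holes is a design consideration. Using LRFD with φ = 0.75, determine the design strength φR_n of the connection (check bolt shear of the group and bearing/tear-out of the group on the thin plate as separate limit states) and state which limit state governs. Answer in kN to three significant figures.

Bolt shear: A_b = π·12²/4 = 113.1 mm²; R_n = 372 × 113.1 × 4 × 1 / 1000 = 168.3 kN → 0.75 × 168.3 = 126 kN.
Bearing (1.2 l_c t F_u ≤ 2.4 d t F_u): upper limit = 2.4·12·20·450 / 1000 = 259.2 kN.
  Edge l_c = 30 − 14/2 = 23 → r_n = 248.4 kN; interior l_c = 45 − 14 = 31 → r_n = 259.2 kN.
  R_n,bearing = 1·248.4 + 3·259.2 = 1026 kN → 0.75 × 1026 = 770 kN.
Bolt shear governs: 126 kN.

126 kN (bolt shear governs)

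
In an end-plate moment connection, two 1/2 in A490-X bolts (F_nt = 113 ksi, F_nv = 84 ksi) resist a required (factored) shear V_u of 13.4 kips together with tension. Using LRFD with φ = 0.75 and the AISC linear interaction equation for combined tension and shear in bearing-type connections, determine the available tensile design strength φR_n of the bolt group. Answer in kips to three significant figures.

25.2 kips

A_b = π·0.5²/4 = 0.1963 in²; f_rv = 13.4 / (2 × 0.1963) = 34.12 ksi.
F'_nt = 1.3 F_nt − (F_nt / φF_nv) f_rv = 1.3·113 − (113/(0.75·84))·34.12 = 85.7 ksi, capped at F_nt → F'_nt = 85.7 ksi.
R_n = F'_nt · A_b · n = 85.7 × 0.1963 × 2 = 33.65 kips.
Design strength φR_n = 0.75 × 33.65 = 25.2 kips.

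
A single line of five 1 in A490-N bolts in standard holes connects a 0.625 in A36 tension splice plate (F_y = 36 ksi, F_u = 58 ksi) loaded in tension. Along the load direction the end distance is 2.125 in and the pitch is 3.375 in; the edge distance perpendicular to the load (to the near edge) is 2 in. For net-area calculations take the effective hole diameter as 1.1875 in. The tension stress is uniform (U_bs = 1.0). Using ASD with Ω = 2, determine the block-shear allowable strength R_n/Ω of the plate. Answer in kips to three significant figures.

131 kips

Shear plane L_v = 2.125 + 4·3.375 = 15.62 in; A_gv = 15.62 × 0.625 = 9.766 in².
A_nv = (15.62 − 4.5·1.1875) × 0.625 = 6.426 in².
A_nt = (2 − 0.5·1.1875) × 0.625 = 0.8789 in².
0.6 F_u A_nv = 223.6 kips; 0.6 F_y A_gv = 210.9 kips → shear yielding governs the shear term.
R_n = 210.9 + 1.0 × 58 × 0.8789 = 261.9 kips.
Allowable strength R_n/Ω = 261.9 / 2 = 131 kips.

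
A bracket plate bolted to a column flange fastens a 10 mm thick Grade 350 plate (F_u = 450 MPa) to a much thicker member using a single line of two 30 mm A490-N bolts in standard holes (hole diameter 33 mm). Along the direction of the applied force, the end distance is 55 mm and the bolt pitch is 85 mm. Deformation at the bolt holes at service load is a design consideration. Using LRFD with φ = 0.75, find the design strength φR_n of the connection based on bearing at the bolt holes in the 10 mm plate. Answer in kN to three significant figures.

Per bolt r_n = 1.2 l_c t F_u ≤ 2.4 d t F_u; upper limit = 2.4 × 30 × 10 × 450 / 1000 = 324 kN.
Edge bolt: l_c = 55 − 33/2 = 38.5 mm → 1.2 × 38.5 × 10 × 450 / 1000 = 207.9 → r_n = 207.9 kN.
Interior bolts: l_c = 85 − 33 = 52 mm → 1.2 × 52 × 10 × 450 / 1000 = 280.8 → r_n = 280.8 kN.
R_n = 1 × 207.9 + 1 × 280.8 = 488.7 kN.
Design strength φR_n = 0.75 × 488.7 = 367 kN.

367 kN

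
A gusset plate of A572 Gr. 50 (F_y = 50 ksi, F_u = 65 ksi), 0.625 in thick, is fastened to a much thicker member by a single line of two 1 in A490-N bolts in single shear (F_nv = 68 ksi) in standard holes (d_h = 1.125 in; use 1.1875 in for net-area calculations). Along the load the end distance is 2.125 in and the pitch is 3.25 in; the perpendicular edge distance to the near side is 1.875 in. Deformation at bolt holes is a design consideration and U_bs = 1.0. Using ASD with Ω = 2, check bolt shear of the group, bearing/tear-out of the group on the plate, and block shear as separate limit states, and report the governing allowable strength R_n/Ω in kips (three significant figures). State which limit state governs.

53.4 kips (bolt shear governs)

Bolt shear: A_b = π·1²/4 = 0.7854 in²; R_n = 68 × 0.7854 × 2 × 1 = 106.8 kips → 106.8 / 2 = 53.4 kips.
Bearing: edge l_c = 1.562, r_n = 76.17 kips; interior l_c = 2.125, r_n = 97.5 kips; R_n = 76.17 + 1·97.5 = 173.7 kips → 86.8 kips.
Block shear: A_gv = 3.359, A_nv = 2.246, A_nt = 0.8008 in²; R_n = min(0.6F_uA_nv, 0.6F_yA_gv) + U_bs·F_u·A_nt = 139.6 kips → 69.8 kips.
Bolt shear governs: 53.4 kips.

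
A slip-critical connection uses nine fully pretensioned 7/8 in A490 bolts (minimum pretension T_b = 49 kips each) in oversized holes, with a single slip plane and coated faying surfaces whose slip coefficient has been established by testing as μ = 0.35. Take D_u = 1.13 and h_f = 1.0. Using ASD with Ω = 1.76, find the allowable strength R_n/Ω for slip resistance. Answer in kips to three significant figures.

99.1 kips

R_n = μ · D_u · h_f · T_b · n_s · n_b = 0.35 × 1.13 × 1.0 × 49 × 1 × 9 = 174.4 kips.
Allowable strength R_n/Ω = 174.4 / 1.76 = 99.1 kips.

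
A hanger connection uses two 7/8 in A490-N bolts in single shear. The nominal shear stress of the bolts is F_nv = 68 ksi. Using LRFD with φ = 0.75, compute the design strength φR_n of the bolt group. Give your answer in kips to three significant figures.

A_b = π × 0.875² / 4 = 0.6013 in².
R_n = F_nv · A_b · n · n_s = 68 × 0.6013 × 2 × 1 = 81.78 kips.
Design strength φR_n = 0.75 × 81.78 = 61.3 kips.

61.3 kips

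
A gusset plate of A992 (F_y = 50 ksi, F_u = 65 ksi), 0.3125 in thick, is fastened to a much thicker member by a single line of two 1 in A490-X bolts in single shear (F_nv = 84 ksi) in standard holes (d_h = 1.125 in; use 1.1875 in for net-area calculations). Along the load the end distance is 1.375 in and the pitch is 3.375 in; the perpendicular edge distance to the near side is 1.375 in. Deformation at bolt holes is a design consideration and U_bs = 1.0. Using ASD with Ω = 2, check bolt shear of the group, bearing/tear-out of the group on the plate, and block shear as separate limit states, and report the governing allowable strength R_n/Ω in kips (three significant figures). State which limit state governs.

Bolt shear: A_b = π·1²/4 = 0.7854 in²; R_n = 84 × 0.7854 × 2 × 1 = 131.9 kips → 131.9 / 2 = 66 kips.
Bearing: edge l_c = 0.8125, r_n = 19.8 kips; interior l_c = 2.25, r_n = 48.75 kips; R_n = 19.8 + 1·48.75 = 68.55 kips → 34.3 kips.
Block shear: A_gv = 1.484, A_nv = 0.9277, A_nt = 0.2441 in²; R_n = min(0.6F_uA_nv, 0.6F_yA_gv) + U_bs·F_u·A_nt = 52.05 kips → 26 kips.
Block shear governs: 26 kips.

26 kips (block shear governs)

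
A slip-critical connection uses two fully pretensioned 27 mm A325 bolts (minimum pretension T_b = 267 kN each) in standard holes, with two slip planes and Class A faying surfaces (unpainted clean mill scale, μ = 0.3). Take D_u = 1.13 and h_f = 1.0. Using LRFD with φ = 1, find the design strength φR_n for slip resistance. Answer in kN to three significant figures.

R_n = μ · D_u · h_f · T_b · n_s · n_b = 0.3 × 1.13 × 1.0 × 267 × 2 × 2 = 362.1 kN.
Design strength φR_n = 1 × 362.1 = 362 kN.

362 kN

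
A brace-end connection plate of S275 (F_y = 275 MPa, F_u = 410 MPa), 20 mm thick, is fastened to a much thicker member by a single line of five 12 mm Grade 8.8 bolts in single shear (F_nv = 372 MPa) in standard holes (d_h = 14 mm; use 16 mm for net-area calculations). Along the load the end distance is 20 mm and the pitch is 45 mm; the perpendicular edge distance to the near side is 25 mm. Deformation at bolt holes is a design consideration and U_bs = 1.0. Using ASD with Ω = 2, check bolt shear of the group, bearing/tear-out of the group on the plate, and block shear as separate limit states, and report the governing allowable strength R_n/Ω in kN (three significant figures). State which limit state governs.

105 kN (bolt shear governs)

Bolt shear: A_b = π·12²/4 = 113.1 mm²; R_n = 372 × 113.1 × 5 × 1 / 1000 = 210.4 kN → 210.4 / 2 = 105 kN.
Bearing: edge l_c = 13, r_n = 127.9 kN; interior l_c = 31, r_n = 236.2 kN; R_n = 127.9 + 4·236.2 = 1073 kN → 536 kN.
Block shear: A_gv = 4000, A_nv = 2560, A_nt = 340 mm²; R_n = min(0.6F_uA_nv, 0.6F_yA_gv) + U_bs·F_u·A_nt = 769.2 kN → 385 kN.
Bolt shear governs: 105 kN.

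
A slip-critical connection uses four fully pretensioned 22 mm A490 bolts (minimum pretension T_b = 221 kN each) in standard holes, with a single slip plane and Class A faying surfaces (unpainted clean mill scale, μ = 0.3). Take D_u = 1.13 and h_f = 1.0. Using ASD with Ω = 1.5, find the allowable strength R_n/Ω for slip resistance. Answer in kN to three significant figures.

R_n = μ · D_u · h_f · T_b · n_s · n_b = 0.3 × 1.13 × 1.0 × 221 × 1 × 4 = 299.7 kN.
Allowable strength R_n/Ω = 299.7 / 1.5 = 200 kN.

200 kN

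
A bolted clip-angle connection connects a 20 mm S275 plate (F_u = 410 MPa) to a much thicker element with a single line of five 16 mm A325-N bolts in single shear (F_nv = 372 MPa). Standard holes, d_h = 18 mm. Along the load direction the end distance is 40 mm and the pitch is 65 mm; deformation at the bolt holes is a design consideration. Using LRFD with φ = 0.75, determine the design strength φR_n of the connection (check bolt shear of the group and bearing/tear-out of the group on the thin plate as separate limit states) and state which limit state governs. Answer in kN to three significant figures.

280 kN (bolt shear governs)

Bolt shear: A_b = π·16²/4 = 201.1 mm²; R_n = 372 × 201.1 × 5 × 1 / 1000 = 374 kN → 0.75 × 374 = 280 kN.
Bearing (1.2 l_c t F_u ≤ 2.4 d t F_u): upper limit = 2.4·16·20·410 / 1000 = 314.9 kN.
  Edge l_c = 40 − 18/2 = 31 → r_n = 305 kN; interior l_c = 65 − 18 = 47 → r_n = 314.9 kN.
  R_n,bearing = 1·305 + 4·314.9 = 1565 kN → 0.75 × 1565 = 1170 kN.
Bolt shear governs: 280 kN.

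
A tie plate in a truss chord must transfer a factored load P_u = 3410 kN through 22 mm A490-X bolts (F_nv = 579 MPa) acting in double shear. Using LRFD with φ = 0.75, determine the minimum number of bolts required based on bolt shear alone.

11 bolts

A_b = π·22²/4 = 380.1 mm².
Per-bolt design strength φR_n = 0.75 × 579 × 380.1 × 2 / 1000 = 330.1 kN.
n ≥ 3410 / 330.1 = 10.33 → use 11 bolts.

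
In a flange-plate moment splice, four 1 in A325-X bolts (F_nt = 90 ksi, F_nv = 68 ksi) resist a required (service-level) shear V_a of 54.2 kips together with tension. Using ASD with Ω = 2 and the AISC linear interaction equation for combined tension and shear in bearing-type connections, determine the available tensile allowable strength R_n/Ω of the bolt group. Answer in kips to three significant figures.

112 kips

A_b = π·1²/4 = 0.7854 in²; f_rv = 54.2 / (4 × 0.7854) = 17.25 ksi.
F'_nt = 1.3 F_nt − (Ω F_nt / F_nv) f_rv = 1.3·90 − (2·90/68)·17.25 = 71.33 ksi, capped at F_nt → F'_nt = 71.33 ksi.
R_n = F'_nt · A_b · n = 71.33 × 0.7854 × 4 = 224.1 kips.
Allowable strength R_n/Ω = 224.1 / 2 = 112 kips.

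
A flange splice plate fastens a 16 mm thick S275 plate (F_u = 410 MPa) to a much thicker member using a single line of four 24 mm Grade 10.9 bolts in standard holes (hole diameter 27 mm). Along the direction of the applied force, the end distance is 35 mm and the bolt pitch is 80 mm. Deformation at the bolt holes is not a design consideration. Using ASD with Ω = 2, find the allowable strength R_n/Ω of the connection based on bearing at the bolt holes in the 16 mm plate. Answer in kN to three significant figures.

Per bolt r_n = 1.5 l_c t F_u ≤ 3.0 d t F_u; upper limit = 3.0 × 24 × 16 × 410 / 1000 = 472.3 kN.
Edge bolt: l_c = 35 − 27/2 = 21.5 mm → 1.5 × 21.5 × 16 × 410 / 1000 = 211.6 → r_n = 211.6 kN.
Interior bolts: l_c = 80 − 27 = 53 mm → 1.5 × 53 × 16 × 410 / 1000 = 521.5 → r_n = 472.3 kN.
R_n = 1 × 211.6 + 3 × 472.3 = 1629 kN.
Allowable strength R_n/Ω = 1629 / 2 = 814 kN.

814 kN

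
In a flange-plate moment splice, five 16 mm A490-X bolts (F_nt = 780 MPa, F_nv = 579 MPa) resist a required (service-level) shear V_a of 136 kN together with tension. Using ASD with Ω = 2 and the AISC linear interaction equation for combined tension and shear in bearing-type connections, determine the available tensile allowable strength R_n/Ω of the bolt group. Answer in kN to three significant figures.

326 kN

A_b = π·16²/4 = 201.1 mm²; f_rv = 136 × 1000 / (5 × 201.1) = 135.3 MPa.
F'_nt = 1.3 F_nt − (Ω F_nt / F_nv) f_rv = 1.3·780 − (2·780/579)·135.3 = 649.5 MPa, capped at F_nt → F'_nt = 649.5 MPa.
R_n = F'_nt · A_b · n = 649.5 × 201.1 × 5 / 1000 = 653 kN.
Allowable strength R_n/Ω = 653 / 2 = 326 kN.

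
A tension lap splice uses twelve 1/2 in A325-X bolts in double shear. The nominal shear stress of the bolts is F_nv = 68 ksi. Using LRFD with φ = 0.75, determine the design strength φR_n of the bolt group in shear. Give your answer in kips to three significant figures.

A_b = π × 0.5² / 4 = 0.1963 in².
R_n = F_nv · A_b · n · n_s = 68 × 0.1963 × 12 × 2 = 320.4 kips.
Design strength φR_n = 0.75 × 320.4 = 240 kips.

240 kips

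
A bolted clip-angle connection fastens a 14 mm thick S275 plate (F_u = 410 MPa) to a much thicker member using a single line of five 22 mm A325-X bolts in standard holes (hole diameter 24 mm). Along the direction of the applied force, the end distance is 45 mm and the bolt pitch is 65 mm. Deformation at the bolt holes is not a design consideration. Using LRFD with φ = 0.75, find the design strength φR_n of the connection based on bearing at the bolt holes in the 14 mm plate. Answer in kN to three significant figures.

1270 kN

Per bolt r_n = 1.5 l_c t F_u ≤ 3.0 d t F_u; upper limit = 3.0 × 22 × 14 × 410 / 1000 = 378.8 kN.
Edge bolt: l_c = 45 − 24/2 = 33 mm → 1.5 × 33 × 14 × 410 / 1000 = 284.1 → r_n = 284.1 kN.
Interior bolts: l_c = 65 − 24 = 41 mm → 1.5 × 41 × 14 × 410 / 1000 = 353 → r_n = 353 kN.
R_n = 1 × 284.1 + 4 × 353 = 1696 kN.
Design strength φR_n = 0.75 × 1696 = 1270 kN.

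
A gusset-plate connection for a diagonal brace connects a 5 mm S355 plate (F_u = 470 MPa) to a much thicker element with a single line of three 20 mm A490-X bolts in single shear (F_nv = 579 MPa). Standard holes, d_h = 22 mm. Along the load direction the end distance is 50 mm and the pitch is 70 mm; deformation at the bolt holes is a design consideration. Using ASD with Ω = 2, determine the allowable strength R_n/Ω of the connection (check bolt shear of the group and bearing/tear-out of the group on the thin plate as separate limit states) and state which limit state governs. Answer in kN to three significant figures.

Bolt shear: A_b = π·20²/4 = 314.2 mm²; R_n = 579 × 314.2 × 3 × 1 / 1000 = 545.7 kN → 545.7 / 2 = 273 kN.
Bearing (1.2 l_c t F_u ≤ 2.4 d t F_u): upper limit = 2.4·20·5·470 / 1000 = 112.8 kN.
  Edge l_c = 50 − 22/2 = 39 → r_n = 110 kN; interior l_c = 70 − 22 = 48 → r_n = 112.8 kN.
  R_n,bearing = 1·110 + 2·112.8 = 335.6 kN → 335.6 / 2 = 168 kN.
Bearing governs: 168 kN.

168 kN (bearing governs)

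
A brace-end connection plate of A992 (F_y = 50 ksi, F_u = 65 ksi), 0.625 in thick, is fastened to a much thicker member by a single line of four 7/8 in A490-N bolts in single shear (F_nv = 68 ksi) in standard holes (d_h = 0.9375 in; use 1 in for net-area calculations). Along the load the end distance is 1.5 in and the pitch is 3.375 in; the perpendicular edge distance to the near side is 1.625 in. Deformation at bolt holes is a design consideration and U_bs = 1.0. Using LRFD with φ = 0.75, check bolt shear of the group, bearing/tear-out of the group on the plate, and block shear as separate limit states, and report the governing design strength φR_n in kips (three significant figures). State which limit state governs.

Bolt shear: A_b = π·0.875²/4 = 0.6013 in²; R_n = 68 × 0.6013 × 4 × 1 = 163.6 kips → 0.75 × 163.6 = 123 kips.
Bearing: edge l_c = 1.031, r_n = 50.27 kips; interior l_c = 2.438, r_n = 85.31 kips; R_n = 50.27 + 3·85.31 = 306.2 kips → 230 kips.
Block shear: A_gv = 7.266, A_nv = 5.078, A_nt = 0.7031 in²; R_n = min(0.6F_uA_nv, 0.6F_yA_gv) + U_bs·F_u·A_nt = 243.8 kips → 183 kips.
Bolt shear governs: 123 kips.

123 kips (bolt shear governs)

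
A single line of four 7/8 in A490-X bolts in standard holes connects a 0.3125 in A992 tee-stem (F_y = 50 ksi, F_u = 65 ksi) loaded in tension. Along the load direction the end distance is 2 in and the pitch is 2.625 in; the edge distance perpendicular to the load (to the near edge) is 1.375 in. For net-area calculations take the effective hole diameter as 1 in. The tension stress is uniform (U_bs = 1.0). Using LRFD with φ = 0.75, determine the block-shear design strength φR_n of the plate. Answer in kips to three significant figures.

Shear plane L_v = 2 + 3·2.625 = 9.875 in; A_gv = 9.875 × 0.3125 = 3.086 in².
A_nv = (9.875 − 3.5·1) × 0.3125 = 1.992 in².
A_nt = (1.375 − 0.5·1) × 0.3125 = 0.2734 in².
0.6 F_u A_nv = 77.7 kips; 0.6 F_y A_gv = 92.58 kips → shear rupture governs the shear term.
R_n = 77.7 + 1.0 × 65 × 0.2734 = 95.47 kips.
Design strength φR_n = 0.75 × 95.47 = 71.6 kips.

71.6 kips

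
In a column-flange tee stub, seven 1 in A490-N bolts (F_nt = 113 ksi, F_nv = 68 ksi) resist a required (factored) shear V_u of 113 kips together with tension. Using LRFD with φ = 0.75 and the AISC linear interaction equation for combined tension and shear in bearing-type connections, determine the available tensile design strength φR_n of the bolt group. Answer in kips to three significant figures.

A_b = π·1²/4 = 0.7854 in²; f_rv = 113 / (7 × 0.7854) = 20.55 ksi.
F'_nt = 1.3 F_nt − (F_nt / φF_nv) f_rv = 1.3·113 − (113/(0.75·68))·20.55 = 101.4 ksi, capped at F_nt → F'_nt = 101.4 ksi.
R_n = F'_nt · A_b · n = 101.4 × 0.7854 × 7 = 557.3 kips.
Design strength φR_n = 0.75 × 557.3 = 418 kips.

418 kips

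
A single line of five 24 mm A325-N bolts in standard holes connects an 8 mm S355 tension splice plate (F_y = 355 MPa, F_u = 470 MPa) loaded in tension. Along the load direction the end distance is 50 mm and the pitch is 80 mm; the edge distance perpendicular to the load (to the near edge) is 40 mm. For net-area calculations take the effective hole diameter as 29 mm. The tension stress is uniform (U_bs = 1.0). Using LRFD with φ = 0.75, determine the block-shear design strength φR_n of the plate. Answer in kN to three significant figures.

Shear plane L_v = 50 + 4·80 = 370 mm; A_gv = 370 × 8 = 2960 mm².
A_nv = (370 − 4.5·29) × 8 = 1916 mm².
A_nt = (40 − 0.5·29) × 8 = 204 mm².
0.6 F_u A_nv = 540.3 kN; 0.6 F_y A_gv = 630.5 kN → shear rupture governs the shear term.
R_n = 540.3 + 1.0 × 470 × 204 / 1000 = 636.2 kN.
Design strength φR_n = 0.75 × 636.2 = 477 kN.

477 kN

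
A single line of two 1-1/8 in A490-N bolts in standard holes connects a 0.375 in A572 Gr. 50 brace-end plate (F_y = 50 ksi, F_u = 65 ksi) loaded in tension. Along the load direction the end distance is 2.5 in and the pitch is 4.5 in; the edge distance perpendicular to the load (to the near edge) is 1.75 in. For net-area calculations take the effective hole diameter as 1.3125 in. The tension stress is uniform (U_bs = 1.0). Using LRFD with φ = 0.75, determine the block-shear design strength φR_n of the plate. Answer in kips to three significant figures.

75.2 kips

Shear plane L_v = 2.5 + 1·4.5 = 7 in; A_gv = 7 × 0.375 = 2.625 in².
A_nv = (7 − 1.5·1.3125) × 0.375 = 1.887 in².
A_nt = (1.75 − 0.5·1.3125) × 0.375 = 0.4102 in².
0.6 F_u A_nv = 73.58 kips; 0.6 F_y A_gv = 78.75 kips → shear rupture governs the shear term.
R_n = 73.58 + 1.0 × 65 × 0.4102 = 100.2 kips.
Design strength φR_n = 0.75 × 100.2 = 75.2 kips.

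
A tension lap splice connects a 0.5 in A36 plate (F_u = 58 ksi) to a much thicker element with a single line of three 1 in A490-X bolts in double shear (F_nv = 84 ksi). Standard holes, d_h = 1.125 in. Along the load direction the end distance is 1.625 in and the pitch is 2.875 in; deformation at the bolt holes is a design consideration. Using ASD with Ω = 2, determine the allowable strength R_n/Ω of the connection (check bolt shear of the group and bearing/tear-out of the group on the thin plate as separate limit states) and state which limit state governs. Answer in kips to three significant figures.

Bolt shear: A_b = π·1²/4 = 0.7854 in²; R_n = 84 × 0.7854 × 3 × 2 = 395.8 kips → 395.8 / 2 = 198 kips.
Bearing (1.2 l_c t F_u ≤ 2.4 d t F_u): upper limit = 2.4·1·0.5·58 = 69.6 kips.
  Edge l_c = 1.625 − 1.125/2 = 1.062 → r_n = 36.97 kips; interior l_c = 2.875 − 1.125 = 1.75 → r_n = 60.9 kips.
  R_n,bearing = 1·36.97 + 2·60.9 = 158.8 kips → 158.8 / 2 = 79.4 kips.
Bearing governs: 79.4 kips.

79.4 kips (bearing governs)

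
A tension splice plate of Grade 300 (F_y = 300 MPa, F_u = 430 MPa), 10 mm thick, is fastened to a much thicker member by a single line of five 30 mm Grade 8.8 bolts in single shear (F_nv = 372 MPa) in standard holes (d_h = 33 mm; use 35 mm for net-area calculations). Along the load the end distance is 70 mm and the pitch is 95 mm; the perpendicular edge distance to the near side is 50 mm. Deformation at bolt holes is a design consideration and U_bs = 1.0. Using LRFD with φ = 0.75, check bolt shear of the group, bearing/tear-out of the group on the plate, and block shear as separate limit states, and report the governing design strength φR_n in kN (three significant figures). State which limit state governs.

Bolt shear: A_b = π·30²/4 = 706.9 mm²; R_n = 372 × 706.9 × 5 × 1 / 1000 = 1315 kN → 0.75 × 1315 = 986 kN.
Bearing: edge l_c = 53.5, r_n = 276.1 kN; interior l_c = 62, r_n = 309.6 kN; R_n = 276.1 + 4·309.6 = 1514 kN → 1140 kN.
Block shear: A_gv = 4500, A_nv = 2925, A_nt = 325 mm²; R_n = min(0.6F_uA_nv, 0.6F_yA_gv) + U_bs·F_u·A_nt = 894.4 kN → 671 kN.
Block shear governs: 671 kN.

671 kN (block shear governs)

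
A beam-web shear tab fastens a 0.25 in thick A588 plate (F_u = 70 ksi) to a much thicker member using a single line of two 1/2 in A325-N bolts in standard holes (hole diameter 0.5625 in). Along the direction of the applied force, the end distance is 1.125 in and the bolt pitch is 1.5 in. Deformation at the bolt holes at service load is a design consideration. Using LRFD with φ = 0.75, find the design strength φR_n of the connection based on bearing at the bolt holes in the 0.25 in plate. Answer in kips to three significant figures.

Per bolt r_n = 1.2 l_c t F_u ≤ 2.4 d t F_u; upper limit = 2.4 × 0.5 × 0.25 × 70 = 21 kips.
Edge bolt: l_c = 1.125 − 0.5625/2 = 0.8438 in → 1.2 × 0.8438 × 0.25 × 70 = 17.72 → r_n = 17.72 kips.
Interior bolts: l_c = 1.5 − 0.5625 = 0.9375 in → 1.2 × 0.9375 × 0.25 × 70 = 19.69 → r_n = 19.69 kips.
R_n = 1 × 17.72 + 1 × 19.69 = 37.41 kips.
Design strength φR_n = 0.75 × 37.41 = 28.1 kips.

28.1 kips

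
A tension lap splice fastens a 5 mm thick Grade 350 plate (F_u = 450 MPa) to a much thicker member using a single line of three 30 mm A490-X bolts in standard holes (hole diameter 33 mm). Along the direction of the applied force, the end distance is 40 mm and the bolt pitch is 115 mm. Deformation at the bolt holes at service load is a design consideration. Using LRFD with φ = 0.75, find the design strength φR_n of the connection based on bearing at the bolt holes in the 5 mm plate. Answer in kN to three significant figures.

291 kN

Per bolt r_n = 1.2 l_c t F_u ≤ 2.4 d t F_u; upper limit = 2.4 × 30 × 5 × 450 / 1000 = 162 kN.
Edge bolt: l_c = 40 − 33/2 = 23.5 mm → 1.2 × 23.5 × 5 × 450 / 1000 = 63.45 → r_n = 63.45 kN.
Interior bolts: l_c = 115 − 33 = 82 mm → 1.2 × 82 × 5 × 450 / 1000 = 221.4 → r_n = 162 kN.
R_n = 1 × 63.45 + 2 × 162 = 387.4 kN.
Design strength φR_n = 0.75 × 387.4 = 291 kN.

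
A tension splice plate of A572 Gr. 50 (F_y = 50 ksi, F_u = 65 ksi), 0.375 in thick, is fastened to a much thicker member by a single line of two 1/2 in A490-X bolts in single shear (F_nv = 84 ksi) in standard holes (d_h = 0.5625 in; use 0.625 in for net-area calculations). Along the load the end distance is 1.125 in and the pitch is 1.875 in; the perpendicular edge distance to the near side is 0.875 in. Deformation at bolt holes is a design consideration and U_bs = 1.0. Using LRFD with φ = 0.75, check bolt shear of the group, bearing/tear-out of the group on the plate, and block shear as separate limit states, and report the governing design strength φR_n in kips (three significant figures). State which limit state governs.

24.7 kips (bolt shear governs)

Bolt shear: A_b = π·0.5²/4 = 0.1963 in²; R_n = 84 × 0.1963 × 2 × 1 = 32.99 kips → 0.75 × 32.99 = 24.7 kips.
Bearing: edge l_c = 0.8438, r_n = 24.68 kips; interior l_c = 1.312, r_n = 29.25 kips; R_n = 24.68 + 1·29.25 = 53.93 kips → 40.4 kips.
Block shear: A_gv = 1.125, A_nv = 0.7734, A_nt = 0.2109 in²; R_n = min(0.6F_uA_nv, 0.6F_yA_gv) + U_bs·F_u·A_nt = 43.88 kips → 32.9 kips.
Bolt shear governs: 24.7 kips.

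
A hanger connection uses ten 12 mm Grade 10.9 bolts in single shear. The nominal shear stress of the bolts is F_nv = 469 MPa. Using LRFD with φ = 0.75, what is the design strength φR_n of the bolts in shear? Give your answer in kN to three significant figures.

A_b = π × 12² / 4 = 113.1 mm².
R_n = F_nv · A_b · n · n_s = 469 × 113.1 × 10 × 1 / 1000 = 530.4 kN.
Design strength φR_n = 0.75 × 530.4 = 398 kN.

398 kN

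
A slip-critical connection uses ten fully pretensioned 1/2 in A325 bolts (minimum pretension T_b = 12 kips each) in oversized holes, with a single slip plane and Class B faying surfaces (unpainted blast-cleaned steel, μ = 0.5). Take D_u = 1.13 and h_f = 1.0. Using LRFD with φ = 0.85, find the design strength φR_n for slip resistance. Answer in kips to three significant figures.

57.6 kips

R_n = μ · D_u · h_f · T_b · n_s · n_b = 0.5 × 1.13 × 1.0 × 12 × 1 × 10 = 67.8 kips.
Design strength φR_n = 0.85 × 67.8 = 57.6 kips.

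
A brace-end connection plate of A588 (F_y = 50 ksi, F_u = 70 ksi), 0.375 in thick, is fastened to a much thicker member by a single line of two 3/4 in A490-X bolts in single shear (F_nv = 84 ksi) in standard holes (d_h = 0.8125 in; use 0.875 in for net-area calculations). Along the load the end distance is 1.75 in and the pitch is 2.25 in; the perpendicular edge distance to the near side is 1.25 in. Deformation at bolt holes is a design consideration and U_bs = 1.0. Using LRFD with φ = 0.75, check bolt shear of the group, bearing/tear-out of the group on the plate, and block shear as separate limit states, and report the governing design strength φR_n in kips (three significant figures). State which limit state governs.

Bolt shear: A_b = π·0.75²/4 = 0.4418 in²; R_n = 84 × 0.4418 × 2 × 1 = 74.22 kips → 0.75 × 74.22 = 55.7 kips.
Bearing: edge l_c = 1.344, r_n = 42.33 kips; interior l_c = 1.438, r_n = 45.28 kips; R_n = 42.33 + 1·45.28 = 87.61 kips → 65.7 kips.
Block shear: A_gv = 1.5, A_nv = 1.008, A_nt = 0.3047 in²; R_n = min(0.6F_uA_nv, 0.6F_yA_gv) + U_bs·F_u·A_nt = 63.66 kips → 47.7 kips.
Block shear governs: 47.7 kips.

47.7 kips (block shear governs)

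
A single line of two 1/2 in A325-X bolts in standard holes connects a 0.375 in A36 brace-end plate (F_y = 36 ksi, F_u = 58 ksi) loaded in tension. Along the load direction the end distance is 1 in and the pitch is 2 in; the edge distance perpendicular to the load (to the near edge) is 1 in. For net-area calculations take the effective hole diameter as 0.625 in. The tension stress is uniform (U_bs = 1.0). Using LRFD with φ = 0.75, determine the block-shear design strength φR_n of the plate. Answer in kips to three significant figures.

Shear plane L_v = 1 + 1·2 = 3 in; A_gv = 3 × 0.375 = 1.125 in².
A_nv = (3 − 1.5·0.625) × 0.375 = 0.7734 in².
A_nt = (1 − 0.5·0.625) × 0.375 = 0.2578 in².
0.6 F_u A_nv = 26.92 kips; 0.6 F_y A_gv = 24.3 kips → shear yielding governs the shear term.
R_n = 24.3 + 1.0 × 58 × 0.2578 = 39.25 kips.
Design strength φR_n = 0.75 × 39.25 = 29.4 kips.

29.4 kips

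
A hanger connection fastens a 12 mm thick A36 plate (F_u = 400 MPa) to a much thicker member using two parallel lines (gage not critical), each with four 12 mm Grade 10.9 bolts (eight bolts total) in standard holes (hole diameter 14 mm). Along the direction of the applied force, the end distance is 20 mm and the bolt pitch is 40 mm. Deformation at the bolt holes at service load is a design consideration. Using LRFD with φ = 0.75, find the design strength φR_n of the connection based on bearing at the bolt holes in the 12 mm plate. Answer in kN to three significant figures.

734 kN

Per bolt r_n = 1.2 l_c t F_u ≤ 2.4 d t F_u; upper limit = 2.4 × 12 × 12 × 400 / 1000 = 138.2 kN.
Edge bolt: l_c = 20 − 14/2 = 13 mm → 1.2 × 13 × 12 × 400 / 1000 = 74.88 → r_n = 74.88 kN.
Interior bolts: l_c = 40 − 14 = 26 mm → 1.2 × 26 × 12 × 400 / 1000 = 149.8 → r_n = 138.2 kN.
R_n = 2 × 74.88 + 6 × 138.2 = 979.2 kN.
Design strength φR_n = 0.75 × 979.2 = 734 kN.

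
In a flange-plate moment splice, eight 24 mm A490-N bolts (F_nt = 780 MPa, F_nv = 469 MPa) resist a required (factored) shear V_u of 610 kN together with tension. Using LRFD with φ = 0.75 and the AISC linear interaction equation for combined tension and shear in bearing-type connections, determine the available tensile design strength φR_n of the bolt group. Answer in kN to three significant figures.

1740 kN

A_b = π·24²/4 = 452.4 mm²; f_rv = 610 × 1000 / (8 × 452.4) = 168.5 MPa.
F'_nt = 1.3 F_nt − (F_nt / φF_nv) f_rv = 1.3·780 − (780/(0.75·469))·168.5 = 640.2 MPa, capped at F_nt → F'_nt = 640.2 MPa.
R_n = F'_nt · A_b · n = 640.2 × 452.4 × 8 / 1000 = 2317 kN.
Design strength φR_n = 0.75 × 2317 = 1740 kN.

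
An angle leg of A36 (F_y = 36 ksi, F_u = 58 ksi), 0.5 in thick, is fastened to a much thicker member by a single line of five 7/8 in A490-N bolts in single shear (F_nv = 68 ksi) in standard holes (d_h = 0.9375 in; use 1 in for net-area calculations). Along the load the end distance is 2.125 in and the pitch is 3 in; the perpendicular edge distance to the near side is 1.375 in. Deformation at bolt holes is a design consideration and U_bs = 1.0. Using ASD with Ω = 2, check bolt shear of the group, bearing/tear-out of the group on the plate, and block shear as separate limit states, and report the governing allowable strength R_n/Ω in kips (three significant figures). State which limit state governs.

Bolt shear: A_b = π·0.875²/4 = 0.6013 in²; R_n = 68 × 0.6013 × 5 × 1 = 204.4 kips → 204.4 / 2 = 102 kips.
Bearing: edge l_c = 1.656, r_n = 57.64 kips; interior l_c = 2.062, r_n = 60.9 kips; R_n = 57.64 + 4·60.9 = 301.2 kips → 151 kips.
Block shear: A_gv = 7.062, A_nv = 4.812, A_nt = 0.4375 in²; R_n = min(0.6F_uA_nv, 0.6F_yA_gv) + U_bs·F_u·A_nt = 177.9 kips → 89 kips.
Block shear governs: 89 kips.

89 kips (block shear governs)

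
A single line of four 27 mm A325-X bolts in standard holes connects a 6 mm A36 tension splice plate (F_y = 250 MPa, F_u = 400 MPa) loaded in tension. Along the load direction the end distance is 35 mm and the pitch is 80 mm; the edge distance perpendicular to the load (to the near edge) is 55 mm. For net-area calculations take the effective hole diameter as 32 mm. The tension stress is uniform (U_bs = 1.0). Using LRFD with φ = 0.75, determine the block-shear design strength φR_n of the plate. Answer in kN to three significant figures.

Shear plane L_v = 35 + 3·80 = 275 mm; A_gv = 275 × 6 = 1650 mm².
A_nv = (275 − 3.5·32) × 6 = 978 mm².
A_nt = (55 − 0.5·32) × 6 = 234 mm².
0.6 F_u A_nv = 234.7 kN; 0.6 F_y A_gv = 247.5 kN → shear rupture governs the shear term.
R_n = 234.7 + 1.0 × 400 × 234 / 1000 = 328.3 kN.
Design strength φR_n = 0.75 × 328.3 = 246 kN.

246 kN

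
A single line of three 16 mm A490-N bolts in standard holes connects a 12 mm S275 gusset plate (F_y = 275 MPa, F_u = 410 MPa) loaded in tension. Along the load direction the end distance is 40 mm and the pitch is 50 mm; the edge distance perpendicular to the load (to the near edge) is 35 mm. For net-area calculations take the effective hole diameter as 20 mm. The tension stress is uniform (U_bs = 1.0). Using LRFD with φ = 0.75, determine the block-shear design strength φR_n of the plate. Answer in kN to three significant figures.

Shear plane L_v = 40 + 2·50 = 140 mm; A_gv = 140 × 12 = 1680 mm².
A_nv = (140 − 2.5·20) × 12 = 1080 mm².
A_nt = (35 − 0.5·20) × 12 = 300 mm².
0.6 F_u A_nv = 265.7 kN; 0.6 F_y A_gv = 277.2 kN → shear rupture governs the shear term.
R_n = 265.7 + 1.0 × 410 × 300 / 1000 = 388.7 kN.
Design strength φR_n = 0.75 × 388.7 = 292 kN.

292 kN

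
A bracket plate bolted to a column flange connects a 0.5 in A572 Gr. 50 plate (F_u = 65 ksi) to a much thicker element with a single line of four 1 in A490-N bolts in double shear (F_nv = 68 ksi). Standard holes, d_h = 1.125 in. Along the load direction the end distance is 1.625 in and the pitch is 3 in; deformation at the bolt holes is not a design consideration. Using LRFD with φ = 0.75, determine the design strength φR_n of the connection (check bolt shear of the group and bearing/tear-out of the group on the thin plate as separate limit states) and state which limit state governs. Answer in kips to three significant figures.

Bolt shear: A_b = π·1²/4 = 0.7854 in²; R_n = 68 × 0.7854 × 4 × 2 = 427.3 kips → 0.75 × 427.3 = 320 kips.
Bearing (1.5 l_c t F_u ≤ 3.0 d t F_u): upper limit = 3.0·1·0.5·65 = 97.5 kips.
  Edge l_c = 1.625 − 1.125/2 = 1.062 → r_n = 51.8 kips; interior l_c = 3 − 1.125 = 1.875 → r_n = 91.41 kips.
  R_n,bearing = 1·51.8 + 3·91.41 = 326 kips → 0.75 × 326 = 245 kips.
Bearing governs: 245 kips.

245 kips (bearing governs)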